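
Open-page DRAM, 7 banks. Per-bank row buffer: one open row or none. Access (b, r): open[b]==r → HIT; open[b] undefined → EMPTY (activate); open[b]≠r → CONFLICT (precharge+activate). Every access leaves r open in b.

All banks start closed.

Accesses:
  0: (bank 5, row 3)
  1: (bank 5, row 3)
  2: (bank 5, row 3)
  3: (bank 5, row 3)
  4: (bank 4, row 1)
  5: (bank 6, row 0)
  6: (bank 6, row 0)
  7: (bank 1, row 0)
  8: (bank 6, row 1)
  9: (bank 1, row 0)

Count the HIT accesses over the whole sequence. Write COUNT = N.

step 0: bank5 None->3 [EMPTY]
step 1: bank5 3->3 [HIT]
step 2: bank5 3->3 [HIT]
step 3: bank5 3->3 [HIT]
step 4: bank4 None->1 [EMPTY]
step 5: bank6 None->0 [EMPTY]
step 6: bank6 0->0 [HIT]
step 7: bank1 None->0 [EMPTY]
step 8: bank6 0->1 [CONFLICT]
step 9: bank1 0->0 [HIT]

COUNT = 5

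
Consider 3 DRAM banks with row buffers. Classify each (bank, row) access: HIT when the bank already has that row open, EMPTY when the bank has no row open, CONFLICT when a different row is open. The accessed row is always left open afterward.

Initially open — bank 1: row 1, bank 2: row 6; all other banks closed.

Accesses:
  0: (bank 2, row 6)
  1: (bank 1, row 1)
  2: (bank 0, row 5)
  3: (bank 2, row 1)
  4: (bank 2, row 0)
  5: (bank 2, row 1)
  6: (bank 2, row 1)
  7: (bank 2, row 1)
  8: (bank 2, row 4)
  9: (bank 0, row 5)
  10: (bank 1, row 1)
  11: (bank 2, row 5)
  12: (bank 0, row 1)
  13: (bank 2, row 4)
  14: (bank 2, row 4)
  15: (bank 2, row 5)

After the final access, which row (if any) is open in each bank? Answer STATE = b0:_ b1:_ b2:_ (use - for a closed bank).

STATE = b0:1 b1:1 b2:5

#0 (2,6) H  (was 6)
#1 (1,1) H  (was 1)
#2 (0,5) E
#3 (2,1) C  (was 6)
#4 (2,0) C  (was 1)
#5 (2,1) C  (was 0)
#6 (2,1) H  (was 1)
#7 (2,1) H  (was 1)
#8 (2,4) C  (was 1)
#9 (0,5) H  (was 5)
#10 (1,1) H  (was 1)
#11 (2,5) C  (was 4)
#12 (0,1) C  (was 5)
#13 (2,4) C  (was 5)
#14 (2,4) H  (was 4)
#15 (2,5) C  (was 4)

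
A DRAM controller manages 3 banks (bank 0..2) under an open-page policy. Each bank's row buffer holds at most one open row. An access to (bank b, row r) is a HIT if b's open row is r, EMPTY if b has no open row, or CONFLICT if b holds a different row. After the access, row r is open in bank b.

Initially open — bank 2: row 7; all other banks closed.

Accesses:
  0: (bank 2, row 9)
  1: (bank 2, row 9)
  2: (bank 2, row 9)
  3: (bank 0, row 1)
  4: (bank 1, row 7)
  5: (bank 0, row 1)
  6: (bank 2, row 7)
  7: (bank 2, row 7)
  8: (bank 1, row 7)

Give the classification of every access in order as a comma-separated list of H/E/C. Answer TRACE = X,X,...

#0 (2,9) C  (was 7)
#1 (2,9) H  (was 9)
#2 (2,9) H  (was 9)
#3 (0,1) E
#4 (1,7) E
#5 (0,1) H  (was 1)
#6 (2,7) C  (was 9)
#7 (2,7) H  (was 7)
#8 (1,7) H  (was 7)

TRACE = C,H,H,E,E,H,C,H,H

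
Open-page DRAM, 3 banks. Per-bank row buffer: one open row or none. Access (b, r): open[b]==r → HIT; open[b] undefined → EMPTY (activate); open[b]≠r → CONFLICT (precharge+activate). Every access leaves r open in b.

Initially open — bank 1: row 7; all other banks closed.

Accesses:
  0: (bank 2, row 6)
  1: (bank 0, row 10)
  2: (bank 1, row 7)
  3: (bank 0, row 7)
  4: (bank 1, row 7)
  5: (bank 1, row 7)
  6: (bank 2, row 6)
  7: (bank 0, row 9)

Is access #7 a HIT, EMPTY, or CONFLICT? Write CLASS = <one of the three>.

CLASS = CONFLICT

step 0: bank2 None->6 [EMPTY]
step 1: bank0 None->10 [EMPTY]
step 2: bank1 7->7 [HIT]
step 3: bank0 10->7 [CONFLICT]
step 4: bank1 7->7 [HIT]
step 5: bank1 7->7 [HIT]
step 6: bank2 6->6 [HIT]
step 7: bank0 7->9 [CONFLICT]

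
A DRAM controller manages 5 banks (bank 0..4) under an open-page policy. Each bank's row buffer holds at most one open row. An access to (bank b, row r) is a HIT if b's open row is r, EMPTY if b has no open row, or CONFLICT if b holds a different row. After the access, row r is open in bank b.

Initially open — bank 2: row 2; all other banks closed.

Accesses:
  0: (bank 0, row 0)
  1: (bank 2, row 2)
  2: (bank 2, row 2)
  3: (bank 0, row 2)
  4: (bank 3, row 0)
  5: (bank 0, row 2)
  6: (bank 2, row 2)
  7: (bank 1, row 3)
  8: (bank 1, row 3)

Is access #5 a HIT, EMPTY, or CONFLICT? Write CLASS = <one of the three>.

0: bank 0 row 0 — prev None → EMPTY
1: bank 2 row 2 — prev 2 → HIT
2: bank 2 row 2 — prev 2 → HIT
3: bank 0 row 2 — prev 0 → CONFLICT
4: bank 3 row 0 — prev None → EMPTY
5: bank 0 row 2 — prev 2 → HIT
6: bank 2 row 2 — prev 2 → HIT
7: bank 1 row 3 — prev None → EMPTY
8: bank 1 row 3 — prev 3 → HIT

CLASS = HIT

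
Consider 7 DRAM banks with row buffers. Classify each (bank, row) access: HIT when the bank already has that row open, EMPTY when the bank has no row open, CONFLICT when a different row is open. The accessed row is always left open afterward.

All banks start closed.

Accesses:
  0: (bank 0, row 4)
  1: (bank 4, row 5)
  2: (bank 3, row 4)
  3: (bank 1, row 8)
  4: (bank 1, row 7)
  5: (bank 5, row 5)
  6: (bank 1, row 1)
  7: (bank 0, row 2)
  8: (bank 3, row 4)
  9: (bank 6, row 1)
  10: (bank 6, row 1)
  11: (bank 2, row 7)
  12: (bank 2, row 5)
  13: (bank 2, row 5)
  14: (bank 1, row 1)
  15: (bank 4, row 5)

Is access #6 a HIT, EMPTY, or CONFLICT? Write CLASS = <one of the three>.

  [0] b0 r4: no row ⇒ E
  [1] b4 r5: no row ⇒ E
  [2] b3 r4: no row ⇒ E
  [3] b1 r8: no row ⇒ E
  [4] b1 r7: had r8 ⇒ C
  [5] b5 r5: no row ⇒ E
  [6] b1 r1: had r7 ⇒ C
  [7] b0 r2: had r4 ⇒ C
  [8] b3 r4: had r4 ⇒ H
  [9] b6 r1: no row ⇒ E
  [10] b6 r1: had r1 ⇒ H
  [11] b2 r7: no row ⇒ E
  [12] b2 r5: had r7 ⇒ C
  [13] b2 r5: had r5 ⇒ H
  [14] b1 r1: had r1 ⇒ H
  [15] b4 r5: had r5 ⇒ H

CLASS = CONFLICT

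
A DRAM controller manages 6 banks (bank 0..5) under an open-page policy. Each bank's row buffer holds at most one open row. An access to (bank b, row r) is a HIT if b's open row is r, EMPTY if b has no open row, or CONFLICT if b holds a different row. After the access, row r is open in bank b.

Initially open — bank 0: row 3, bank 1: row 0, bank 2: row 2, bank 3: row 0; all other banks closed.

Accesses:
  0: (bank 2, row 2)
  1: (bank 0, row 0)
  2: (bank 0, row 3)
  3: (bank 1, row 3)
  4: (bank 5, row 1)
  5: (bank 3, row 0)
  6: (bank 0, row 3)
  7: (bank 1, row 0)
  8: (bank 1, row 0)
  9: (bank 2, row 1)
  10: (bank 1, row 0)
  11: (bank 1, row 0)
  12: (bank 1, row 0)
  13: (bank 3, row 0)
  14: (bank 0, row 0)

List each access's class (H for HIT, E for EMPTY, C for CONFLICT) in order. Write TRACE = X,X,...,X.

TRACE = H,C,C,C,E,H,H,C,H,C,H,H,H,H,C

  [0] b2 r2: had r2 ⇒ H
  [1] b0 r0: had r3 ⇒ C
  [2] b0 r3: had r0 ⇒ C
  [3] b1 r3: had r0 ⇒ C
  [4] b5 r1: no row ⇒ E
  [5] b3 r0: had r0 ⇒ H
  [6] b0 r3: had r3 ⇒ H
  [7] b1 r0: had r3 ⇒ C
  [8] b1 r0: had r0 ⇒ H
  [9] b2 r1: had r2 ⇒ C
  [10] b1 r0: had r0 ⇒ H
  [11] b1 r0: had r0 ⇒ H
  [12] b1 r0: had r0 ⇒ H
  [13] b3 r0: had r0 ⇒ H
  [14] b0 r0: had r3 ⇒ C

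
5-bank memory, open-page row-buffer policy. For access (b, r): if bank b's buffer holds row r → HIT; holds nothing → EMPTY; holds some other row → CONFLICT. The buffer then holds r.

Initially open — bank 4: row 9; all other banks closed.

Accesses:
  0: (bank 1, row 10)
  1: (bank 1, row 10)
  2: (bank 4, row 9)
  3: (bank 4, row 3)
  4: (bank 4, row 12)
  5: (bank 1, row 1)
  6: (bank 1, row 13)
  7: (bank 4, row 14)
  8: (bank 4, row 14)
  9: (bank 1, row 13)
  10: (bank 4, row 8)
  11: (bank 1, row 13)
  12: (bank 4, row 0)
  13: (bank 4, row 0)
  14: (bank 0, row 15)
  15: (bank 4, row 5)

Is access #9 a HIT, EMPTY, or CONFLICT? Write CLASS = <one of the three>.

step 0: bank1 None->10 [EMPTY]
step 1: bank1 10->10 [HIT]
step 2: bank4 9->9 [HIT]
step 3: bank4 9->3 [CONFLICT]
step 4: bank4 3->12 [CONFLICT]
step 5: bank1 10->1 [CONFLICT]
step 6: bank1 1->13 [CONFLICT]
step 7: bank4 12->14 [CONFLICT]
step 8: bank4 14->14 [HIT]
step 9: bank1 13->13 [HIT]
step 10: bank4 14->8 [CONFLICT]
step 11: bank1 13->13 [HIT]
step 12: bank4 8->0 [CONFLICT]
step 13: bank4 0->0 [HIT]
step 14: bank0 None->15 [EMPTY]
step 15: bank4 0->5 [CONFLICT]

CLASS = HIT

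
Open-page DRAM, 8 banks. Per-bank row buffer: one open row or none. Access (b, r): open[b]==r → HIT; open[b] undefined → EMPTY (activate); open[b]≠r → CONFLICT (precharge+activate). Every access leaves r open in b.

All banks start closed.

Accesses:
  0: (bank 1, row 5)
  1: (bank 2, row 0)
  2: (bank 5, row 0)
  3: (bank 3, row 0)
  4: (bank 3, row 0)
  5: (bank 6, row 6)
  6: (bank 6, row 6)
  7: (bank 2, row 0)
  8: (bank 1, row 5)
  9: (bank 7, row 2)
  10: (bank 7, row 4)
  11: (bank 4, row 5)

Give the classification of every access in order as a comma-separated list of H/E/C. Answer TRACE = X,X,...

  [0] b1 r5: no row ⇒ E
  [1] b2 r0: no row ⇒ E
  [2] b5 r0: no row ⇒ E
  [3] b3 r0: no row ⇒ E
  [4] b3 r0: had r0 ⇒ H
  [5] b6 r6: no row ⇒ E
  [6] b6 r6: had r6 ⇒ H
  [7] b2 r0: had r0 ⇒ H
  [8] b1 r5: had r5 ⇒ H
  [9] b7 r2: no row ⇒ E
  [10] b7 r4: had r2 ⇒ C
  [11] b4 r5: no row ⇒ E

TRACE = E,E,E,E,H,E,H,H,H,E,C,E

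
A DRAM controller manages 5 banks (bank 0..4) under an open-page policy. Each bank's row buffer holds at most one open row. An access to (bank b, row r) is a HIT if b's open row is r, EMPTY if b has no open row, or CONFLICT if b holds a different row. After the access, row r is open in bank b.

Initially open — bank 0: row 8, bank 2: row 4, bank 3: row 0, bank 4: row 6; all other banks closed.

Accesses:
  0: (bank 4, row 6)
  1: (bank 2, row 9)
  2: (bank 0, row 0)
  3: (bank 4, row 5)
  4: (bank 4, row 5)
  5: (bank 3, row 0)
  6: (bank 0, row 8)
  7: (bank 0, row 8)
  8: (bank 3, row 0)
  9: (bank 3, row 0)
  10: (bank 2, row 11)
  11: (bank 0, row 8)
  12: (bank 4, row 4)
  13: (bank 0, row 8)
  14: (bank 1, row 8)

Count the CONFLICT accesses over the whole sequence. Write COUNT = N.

#0 (4,6) H  (was 6)
#1 (2,9) C  (was 4)
#2 (0,0) C  (was 8)
#3 (4,5) C  (was 6)
#4 (4,5) H  (was 5)
#5 (3,0) H  (was 0)
#6 (0,8) C  (was 0)
#7 (0,8) H  (was 8)
#8 (3,0) H  (was 0)
#9 (3,0) H  (was 0)
#10 (2,11) C  (was 9)
#11 (0,8) H  (was 8)
#12 (4,4) C  (was 5)
#13 (0,8) H  (was 8)
#14 (1,8) E

COUNT = 6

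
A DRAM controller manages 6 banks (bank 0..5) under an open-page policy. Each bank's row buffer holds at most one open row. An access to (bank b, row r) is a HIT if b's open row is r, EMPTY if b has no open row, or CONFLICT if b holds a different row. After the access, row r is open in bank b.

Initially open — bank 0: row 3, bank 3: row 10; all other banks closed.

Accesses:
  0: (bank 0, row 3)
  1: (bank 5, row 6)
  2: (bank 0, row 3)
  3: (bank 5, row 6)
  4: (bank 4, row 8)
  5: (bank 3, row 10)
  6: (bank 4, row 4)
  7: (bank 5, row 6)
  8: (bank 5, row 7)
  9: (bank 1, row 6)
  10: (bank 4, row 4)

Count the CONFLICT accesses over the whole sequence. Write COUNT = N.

  [0] b0 r3: had r3 ⇒ H
  [1] b5 r6: no row ⇒ E
  [2] b0 r3: had r3 ⇒ H
  [3] b5 r6: had r6 ⇒ H
  [4] b4 r8: no row ⇒ E
  [5] b3 r10: had r10 ⇒ H
  [6] b4 r4: had r8 ⇒ C
  [7] b5 r6: had r6 ⇒ H
  [8] b5 r7: had r6 ⇒ C
  [9] b1 r6: no row ⇒ E
  [10] b4 r4: had r4 ⇒ H

COUNT = 2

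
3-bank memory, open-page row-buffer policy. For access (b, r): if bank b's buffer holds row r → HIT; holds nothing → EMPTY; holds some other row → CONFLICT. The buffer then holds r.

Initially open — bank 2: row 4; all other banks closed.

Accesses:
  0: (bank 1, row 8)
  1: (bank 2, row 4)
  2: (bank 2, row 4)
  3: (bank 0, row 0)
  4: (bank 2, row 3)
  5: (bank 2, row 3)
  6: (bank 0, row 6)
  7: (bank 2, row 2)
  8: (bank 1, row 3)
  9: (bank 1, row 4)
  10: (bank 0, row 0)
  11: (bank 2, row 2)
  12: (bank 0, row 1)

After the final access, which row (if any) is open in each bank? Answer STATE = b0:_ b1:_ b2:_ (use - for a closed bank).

step 0: bank1 None->8 [EMPTY]
step 1: bank2 4->4 [HIT]
step 2: bank2 4->4 [HIT]
step 3: bank0 None->0 [EMPTY]
step 4: bank2 4->3 [CONFLICT]
step 5: bank2 3->3 [HIT]
step 6: bank0 0->6 [CONFLICT]
step 7: bank2 3->2 [CONFLICT]
step 8: bank1 8->3 [CONFLICT]
step 9: bank1 3->4 [CONFLICT]
step 10: bank0 6->0 [CONFLICT]
step 11: bank2 2->2 [HIT]
step 12: bank0 0->1 [CONFLICT]

STATE = b0:1 b1:4 b2:2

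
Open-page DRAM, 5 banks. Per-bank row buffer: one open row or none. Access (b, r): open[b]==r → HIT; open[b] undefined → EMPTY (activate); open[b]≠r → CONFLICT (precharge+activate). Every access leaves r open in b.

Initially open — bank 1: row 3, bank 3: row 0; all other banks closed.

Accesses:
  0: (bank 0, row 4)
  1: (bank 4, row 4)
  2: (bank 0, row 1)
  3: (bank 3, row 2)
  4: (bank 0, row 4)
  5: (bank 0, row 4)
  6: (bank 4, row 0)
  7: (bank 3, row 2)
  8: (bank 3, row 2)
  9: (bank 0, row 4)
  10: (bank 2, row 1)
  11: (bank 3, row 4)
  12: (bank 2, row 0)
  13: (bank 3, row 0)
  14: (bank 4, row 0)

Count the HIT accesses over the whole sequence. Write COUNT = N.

#0 (0,4) E
#1 (4,4) E
#2 (0,1) C  (was 4)
#3 (3,2) C  (was 0)
#4 (0,4) C  (was 1)
#5 (0,4) H  (was 4)
#6 (4,0) C  (was 4)
#7 (3,2) H  (was 2)
#8 (3,2) H  (was 2)
#9 (0,4) H  (was 4)
#10 (2,1) E
#11 (3,4) C  (was 2)
#12 (2,0) C  (was 1)
#13 (3,0) C  (was 4)
#14 (4,0) H  (was 0)

COUNT = 5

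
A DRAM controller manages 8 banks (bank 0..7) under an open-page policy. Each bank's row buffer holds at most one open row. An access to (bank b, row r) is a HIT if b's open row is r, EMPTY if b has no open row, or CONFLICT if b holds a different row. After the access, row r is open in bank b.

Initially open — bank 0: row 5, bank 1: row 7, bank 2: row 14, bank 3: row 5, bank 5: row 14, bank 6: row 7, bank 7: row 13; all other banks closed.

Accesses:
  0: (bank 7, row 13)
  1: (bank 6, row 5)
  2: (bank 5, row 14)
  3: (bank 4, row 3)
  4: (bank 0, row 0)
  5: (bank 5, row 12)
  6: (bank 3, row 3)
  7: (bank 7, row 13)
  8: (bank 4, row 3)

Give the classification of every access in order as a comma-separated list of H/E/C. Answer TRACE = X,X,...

TRACE = H,C,H,E,C,C,C,H,H

step 0: bank7 13->13 [HIT]
step 1: bank6 7->5 [CONFLICT]
step 2: bank5 14->14 [HIT]
step 3: bank4 None->3 [EMPTY]
step 4: bank0 5->0 [CONFLICT]
step 5: bank5 14->12 [CONFLICT]
step 6: bank3 5->3 [CONFLICT]
step 7: bank7 13->13 [HIT]
step 8: bank4 3->3 [HIT]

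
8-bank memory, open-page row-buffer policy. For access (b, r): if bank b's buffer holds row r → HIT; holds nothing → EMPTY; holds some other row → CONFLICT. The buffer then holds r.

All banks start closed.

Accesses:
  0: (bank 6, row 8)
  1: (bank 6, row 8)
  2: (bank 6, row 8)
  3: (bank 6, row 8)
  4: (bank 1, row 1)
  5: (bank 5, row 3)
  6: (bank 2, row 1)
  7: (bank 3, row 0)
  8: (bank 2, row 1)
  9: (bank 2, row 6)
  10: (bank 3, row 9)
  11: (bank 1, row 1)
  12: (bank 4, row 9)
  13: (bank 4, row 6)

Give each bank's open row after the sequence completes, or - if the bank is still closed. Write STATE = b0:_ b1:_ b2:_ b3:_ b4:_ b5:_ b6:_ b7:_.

STATE = b0:- b1:1 b2:6 b3:9 b4:6 b5:3 b6:8 b7:-

#0 (6,8) E
#1 (6,8) H  (was 8)
#2 (6,8) H  (was 8)
#3 (6,8) H  (was 8)
#4 (1,1) E
#5 (5,3) E
#6 (2,1) E
#7 (3,0) E
#8 (2,1) H  (was 1)
#9 (2,6) C  (was 1)
#10 (3,9) C  (was 0)
#11 (1,1) H  (was 1)
#12 (4,9) E
#13 (4,6) C  (was 9)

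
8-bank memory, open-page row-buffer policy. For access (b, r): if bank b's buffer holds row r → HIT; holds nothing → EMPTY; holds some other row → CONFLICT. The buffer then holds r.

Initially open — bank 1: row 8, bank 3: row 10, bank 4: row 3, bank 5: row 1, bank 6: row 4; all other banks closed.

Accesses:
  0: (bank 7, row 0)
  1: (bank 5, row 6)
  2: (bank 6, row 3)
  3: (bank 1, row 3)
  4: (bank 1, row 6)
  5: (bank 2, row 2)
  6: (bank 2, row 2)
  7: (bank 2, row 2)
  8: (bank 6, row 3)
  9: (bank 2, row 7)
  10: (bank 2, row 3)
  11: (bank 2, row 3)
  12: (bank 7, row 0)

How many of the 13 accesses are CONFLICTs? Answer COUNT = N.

COUNT = 6

step 0: bank7 None->0 [EMPTY]
step 1: bank5 1->6 [CONFLICT]
step 2: bank6 4->3 [CONFLICT]
step 3: bank1 8->3 [CONFLICT]
step 4: bank1 3->6 [CONFLICT]
step 5: bank2 None->2 [EMPTY]
step 6: bank2 2->2 [HIT]
step 7: bank2 2->2 [HIT]
step 8: bank6 3->3 [HIT]
step 9: bank2 2->7 [CONFLICT]
step 10: bank2 7->3 [CONFLICT]
step 11: bank2 3->3 [HIT]
step 12: bank7 0->0 [HIT]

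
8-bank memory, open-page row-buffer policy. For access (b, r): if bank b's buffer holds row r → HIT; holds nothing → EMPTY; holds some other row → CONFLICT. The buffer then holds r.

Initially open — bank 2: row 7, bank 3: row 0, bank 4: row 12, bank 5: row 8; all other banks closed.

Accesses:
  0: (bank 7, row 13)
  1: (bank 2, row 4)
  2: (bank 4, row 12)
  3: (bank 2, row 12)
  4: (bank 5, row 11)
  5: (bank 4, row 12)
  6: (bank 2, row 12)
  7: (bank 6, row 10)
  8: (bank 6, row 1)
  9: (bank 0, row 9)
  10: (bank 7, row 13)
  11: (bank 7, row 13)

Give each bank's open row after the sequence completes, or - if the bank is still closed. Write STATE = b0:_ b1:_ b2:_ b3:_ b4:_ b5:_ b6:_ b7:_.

STATE = b0:9 b1:- b2:12 b3:0 b4:12 b5:11 b6:1 b7:13

  [0] b7 r13: no row ⇒ E
  [1] b2 r4: had r7 ⇒ C
  [2] b4 r12: had r12 ⇒ H
  [3] b2 r12: had r4 ⇒ C
  [4] b5 r11: had r8 ⇒ C
  [5] b4 r12: had r12 ⇒ H
  [6] b2 r12: had r12 ⇒ H
  [7] b6 r10: no row ⇒ E
  [8] b6 r1: had r10 ⇒ C
  [9] b0 r9: no row ⇒ E
  [10] b7 r13: had r13 ⇒ H
  [11] b7 r13: had r13 ⇒ H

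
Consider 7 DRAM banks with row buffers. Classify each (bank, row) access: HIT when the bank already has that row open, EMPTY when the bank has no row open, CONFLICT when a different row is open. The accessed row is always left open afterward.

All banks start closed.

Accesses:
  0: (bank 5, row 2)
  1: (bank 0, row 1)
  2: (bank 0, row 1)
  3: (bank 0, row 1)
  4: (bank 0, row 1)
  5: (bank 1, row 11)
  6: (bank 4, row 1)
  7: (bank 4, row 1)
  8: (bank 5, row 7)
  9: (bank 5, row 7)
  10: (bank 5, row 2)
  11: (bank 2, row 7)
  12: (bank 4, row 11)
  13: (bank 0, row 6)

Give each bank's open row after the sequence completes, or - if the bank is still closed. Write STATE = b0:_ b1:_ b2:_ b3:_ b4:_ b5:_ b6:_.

STATE = b0:6 b1:11 b2:7 b3:- b4:11 b5:2 b6:-

step 0: bank5 None->2 [EMPTY]
step 1: bank0 None->1 [EMPTY]
step 2: bank0 1->1 [HIT]
step 3: bank0 1->1 [HIT]
step 4: bank0 1->1 [HIT]
step 5: bank1 None->11 [EMPTY]
step 6: bank4 None->1 [EMPTY]
step 7: bank4 1->1 [HIT]
step 8: bank5 2->7 [CONFLICT]
step 9: bank5 7->7 [HIT]
step 10: bank5 7->2 [CONFLICT]
step 11: bank2 None->7 [EMPTY]
step 12: bank4 1->11 [CONFLICT]
step 13: bank0 1->6 [CONFLICT]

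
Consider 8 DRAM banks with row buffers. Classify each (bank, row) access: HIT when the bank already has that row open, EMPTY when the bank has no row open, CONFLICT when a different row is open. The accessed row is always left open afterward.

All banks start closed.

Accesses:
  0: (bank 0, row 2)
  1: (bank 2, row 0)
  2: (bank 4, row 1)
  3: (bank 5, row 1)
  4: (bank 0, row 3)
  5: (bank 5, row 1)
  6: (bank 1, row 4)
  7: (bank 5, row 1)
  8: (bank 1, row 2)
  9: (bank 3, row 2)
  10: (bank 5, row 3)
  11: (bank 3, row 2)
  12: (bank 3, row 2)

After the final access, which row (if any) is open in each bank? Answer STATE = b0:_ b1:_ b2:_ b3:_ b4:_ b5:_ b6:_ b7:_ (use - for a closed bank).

STATE = b0:3 b1:2 b2:0 b3:2 b4:1 b5:3 b6:- b7:-

0: bank 0 row 2 — prev None → EMPTY
1: bank 2 row 0 — prev None → EMPTY
2: bank 4 row 1 — prev None → EMPTY
3: bank 5 row 1 — prev None → EMPTY
4: bank 0 row 3 — prev 2 → CONFLICT
5: bank 5 row 1 — prev 1 → HIT
6: bank 1 row 4 — prev None → EMPTY
7: bank 5 row 1 — prev 1 → HIT
8: bank 1 row 2 — prev 4 → CONFLICT
9: bank 3 row 2 — prev None → EMPTY
10: bank 5 row 3 — prev 1 → CONFLICT
11: bank 3 row 2 — prev 2 → HIT
12: bank 3 row 2 — prev 2 → HIT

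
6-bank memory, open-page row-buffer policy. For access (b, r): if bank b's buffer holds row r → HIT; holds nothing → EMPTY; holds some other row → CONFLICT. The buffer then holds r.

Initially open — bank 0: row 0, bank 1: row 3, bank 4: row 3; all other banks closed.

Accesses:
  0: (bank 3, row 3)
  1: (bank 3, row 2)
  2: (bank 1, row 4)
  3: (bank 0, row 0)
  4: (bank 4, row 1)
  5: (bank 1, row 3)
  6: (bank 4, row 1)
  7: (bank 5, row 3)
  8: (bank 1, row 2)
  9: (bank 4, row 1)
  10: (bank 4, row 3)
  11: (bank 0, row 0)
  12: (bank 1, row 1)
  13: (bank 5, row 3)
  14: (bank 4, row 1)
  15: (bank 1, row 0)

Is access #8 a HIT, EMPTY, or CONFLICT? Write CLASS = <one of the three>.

CLASS = CONFLICT

0: bank 3 row 3 — prev None → EMPTY
1: bank 3 row 2 — prev 3 → CONFLICT
2: bank 1 row 4 — prev 3 → CONFLICT
3: bank 0 row 0 — prev 0 → HIT
4: bank 4 row 1 — prev 3 → CONFLICT
5: bank 1 row 3 — prev 4 → CONFLICT
6: bank 4 row 1 — prev 1 → HIT
7: bank 5 row 3 — prev None → EMPTY
8: bank 1 row 2 — prev 3 → CONFLICT
9: bank 4 row 1 — prev 1 → HIT
10: bank 4 row 3 — prev 1 → CONFLICT
11: bank 0 row 0 — prev 0 → HIT
12: bank 1 row 1 — prev 2 → CONFLICT
13: bank 5 row 3 — prev 3 → HIT
14: bank 4 row 1 — prev 3 → CONFLICT
15: bank 1 row 0 — prev 1 → CONFLICT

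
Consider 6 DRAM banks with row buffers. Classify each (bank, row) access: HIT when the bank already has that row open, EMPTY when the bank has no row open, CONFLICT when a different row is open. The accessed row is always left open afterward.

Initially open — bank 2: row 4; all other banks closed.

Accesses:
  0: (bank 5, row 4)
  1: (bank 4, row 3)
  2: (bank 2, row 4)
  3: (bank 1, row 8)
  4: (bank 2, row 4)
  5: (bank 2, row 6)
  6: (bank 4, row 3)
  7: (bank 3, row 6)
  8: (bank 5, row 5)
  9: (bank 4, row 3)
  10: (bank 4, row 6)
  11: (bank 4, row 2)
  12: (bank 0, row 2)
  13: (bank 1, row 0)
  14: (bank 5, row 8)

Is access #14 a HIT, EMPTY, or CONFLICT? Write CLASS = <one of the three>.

step 0: bank5 None->4 [EMPTY]
step 1: bank4 None->3 [EMPTY]
step 2: bank2 4->4 [HIT]
step 3: bank1 None->8 [EMPTY]
step 4: bank2 4->4 [HIT]
step 5: bank2 4->6 [CONFLICT]
step 6: bank4 3->3 [HIT]
step 7: bank3 None->6 [EMPTY]
step 8: bank5 4->5 [CONFLICT]
step 9: bank4 3->3 [HIT]
step 10: bank4 3->6 [CONFLICT]
step 11: bank4 6->2 [CONFLICT]
step 12: bank0 None->2 [EMPTY]
step 13: bank1 8->0 [CONFLICT]
step 14: bank5 5->8 [CONFLICT]

CLASS = CONFLICT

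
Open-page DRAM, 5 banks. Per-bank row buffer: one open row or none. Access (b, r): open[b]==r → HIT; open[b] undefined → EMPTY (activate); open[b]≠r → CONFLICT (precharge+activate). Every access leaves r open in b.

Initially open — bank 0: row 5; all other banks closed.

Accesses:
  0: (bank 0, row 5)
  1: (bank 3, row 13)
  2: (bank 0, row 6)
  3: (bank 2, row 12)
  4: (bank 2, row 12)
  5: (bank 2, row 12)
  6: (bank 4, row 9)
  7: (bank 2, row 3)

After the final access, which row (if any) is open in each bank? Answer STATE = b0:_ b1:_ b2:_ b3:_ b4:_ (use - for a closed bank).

step 0: bank0 5->5 [HIT]
step 1: bank3 None->13 [EMPTY]
step 2: bank0 5->6 [CONFLICT]
step 3: bank2 None->12 [EMPTY]
step 4: bank2 12->12 [HIT]
step 5: bank2 12->12 [HIT]
step 6: bank4 None->9 [EMPTY]
step 7: bank2 12->3 [CONFLICT]

STATE = b0:6 b1:- b2:3 b3:13 b4:9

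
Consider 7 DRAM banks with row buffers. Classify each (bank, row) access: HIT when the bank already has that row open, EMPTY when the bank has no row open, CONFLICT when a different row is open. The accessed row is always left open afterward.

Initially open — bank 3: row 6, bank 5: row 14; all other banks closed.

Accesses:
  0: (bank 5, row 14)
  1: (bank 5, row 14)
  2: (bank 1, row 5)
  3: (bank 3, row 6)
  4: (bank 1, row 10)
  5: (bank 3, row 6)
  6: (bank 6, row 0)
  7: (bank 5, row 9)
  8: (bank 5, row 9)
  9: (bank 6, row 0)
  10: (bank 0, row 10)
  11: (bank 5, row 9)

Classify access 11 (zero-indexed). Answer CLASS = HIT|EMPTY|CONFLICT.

step 0: bank5 14->14 [HIT]
step 1: bank5 14->14 [HIT]
step 2: bank1 None->5 [EMPTY]
step 3: bank3 6->6 [HIT]
step 4: bank1 5->10 [CONFLICT]
step 5: bank3 6->6 [HIT]
step 6: bank6 None->0 [EMPTY]
step 7: bank5 14->9 [CONFLICT]
step 8: bank5 9->9 [HIT]
step 9: bank6 0->0 [HIT]
step 10: bank0 None->10 [EMPTY]
step 11: bank5 9->9 [HIT]

CLASS = HIT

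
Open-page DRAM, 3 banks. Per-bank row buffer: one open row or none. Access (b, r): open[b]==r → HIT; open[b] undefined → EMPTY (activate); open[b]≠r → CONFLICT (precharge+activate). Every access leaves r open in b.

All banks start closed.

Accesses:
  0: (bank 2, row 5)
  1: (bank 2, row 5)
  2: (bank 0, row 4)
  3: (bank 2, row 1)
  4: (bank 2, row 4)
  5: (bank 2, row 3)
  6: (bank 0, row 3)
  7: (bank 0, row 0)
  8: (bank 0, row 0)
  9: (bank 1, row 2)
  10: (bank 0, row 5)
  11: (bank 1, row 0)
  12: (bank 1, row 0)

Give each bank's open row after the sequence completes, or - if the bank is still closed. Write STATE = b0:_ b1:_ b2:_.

STATE = b0:5 b1:0 b2:3

step 0: bank2 None->5 [EMPTY]
step 1: bank2 5->5 [HIT]
step 2: bank0 None->4 [EMPTY]
step 3: bank2 5->1 [CONFLICT]
step 4: bank2 1->4 [CONFLICT]
step 5: bank2 4->3 [CONFLICT]
step 6: bank0 4->3 [CONFLICT]
step 7: bank0 3->0 [CONFLICT]
step 8: bank0 0->0 [HIT]
step 9: bank1 None->2 [EMPTY]
step 10: bank0 0->5 [CONFLICT]
step 11: bank1 2->0 [CONFLICT]
step 12: bank1 0->0 [HIT]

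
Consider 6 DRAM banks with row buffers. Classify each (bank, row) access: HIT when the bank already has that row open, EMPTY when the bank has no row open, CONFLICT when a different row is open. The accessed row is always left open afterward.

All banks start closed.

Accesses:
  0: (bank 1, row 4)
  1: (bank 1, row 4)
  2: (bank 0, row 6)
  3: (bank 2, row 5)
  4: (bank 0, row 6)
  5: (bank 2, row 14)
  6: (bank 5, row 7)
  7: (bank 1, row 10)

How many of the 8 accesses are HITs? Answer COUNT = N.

  [0] b1 r4: no row ⇒ E
  [1] b1 r4: had r4 ⇒ H
  [2] b0 r6: no row ⇒ E
  [3] b2 r5: no row ⇒ E
  [4] b0 r6: had r6 ⇒ H
  [5] b2 r14: had r5 ⇒ C
  [6] b5 r7: no row ⇒ E
  [7] b1 r10: had r4 ⇒ C

COUNT = 2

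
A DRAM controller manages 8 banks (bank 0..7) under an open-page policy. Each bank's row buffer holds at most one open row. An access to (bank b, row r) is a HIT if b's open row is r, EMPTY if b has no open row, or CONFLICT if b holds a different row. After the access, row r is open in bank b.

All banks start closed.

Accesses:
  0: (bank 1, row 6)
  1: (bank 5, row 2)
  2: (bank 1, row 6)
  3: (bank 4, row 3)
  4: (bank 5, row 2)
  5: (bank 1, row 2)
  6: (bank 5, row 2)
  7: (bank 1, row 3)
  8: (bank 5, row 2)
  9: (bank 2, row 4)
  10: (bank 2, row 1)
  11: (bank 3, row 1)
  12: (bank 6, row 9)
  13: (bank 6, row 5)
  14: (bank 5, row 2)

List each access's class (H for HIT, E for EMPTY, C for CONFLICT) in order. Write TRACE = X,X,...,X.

#0 (1,6) E
#1 (5,2) E
#2 (1,6) H  (was 6)
#3 (4,3) E
#4 (5,2) H  (was 2)
#5 (1,2) C  (was 6)
#6 (5,2) H  (was 2)
#7 (1,3) C  (was 2)
#8 (5,2) H  (was 2)
#9 (2,4) E
#10 (2,1) C  (was 4)
#11 (3,1) E
#12 (6,9) E
#13 (6,5) C  (was 9)
#14 (5,2) H  (was 2)

TRACE = E,E,H,E,H,C,H,C,H,E,C,E,E,C,H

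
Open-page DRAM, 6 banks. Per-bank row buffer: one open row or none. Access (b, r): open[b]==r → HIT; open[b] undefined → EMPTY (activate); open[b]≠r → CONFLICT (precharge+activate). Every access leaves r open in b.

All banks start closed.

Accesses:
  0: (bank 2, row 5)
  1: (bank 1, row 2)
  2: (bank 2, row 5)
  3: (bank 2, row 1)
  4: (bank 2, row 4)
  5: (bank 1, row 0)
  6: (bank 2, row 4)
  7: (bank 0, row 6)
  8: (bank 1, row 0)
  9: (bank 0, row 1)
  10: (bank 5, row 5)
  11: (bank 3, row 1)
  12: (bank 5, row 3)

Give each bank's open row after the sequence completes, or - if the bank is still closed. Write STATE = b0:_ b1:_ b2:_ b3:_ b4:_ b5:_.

STATE = b0:1 b1:0 b2:4 b3:1 b4:- b5:3

  [0] b2 r5: no row ⇒ E
  [1] b1 r2: no row ⇒ E
  [2] b2 r5: had r5 ⇒ H
  [3] b2 r1: had r5 ⇒ C
  [4] b2 r4: had r1 ⇒ C
  [5] b1 r0: had r2 ⇒ C
  [6] b2 r4: had r4 ⇒ H
  [7] b0 r6: no row ⇒ E
  [8] b1 r0: had r0 ⇒ H
  [9] b0 r1: had r6 ⇒ C
  [10] b5 r5: no row ⇒ E
  [11] b3 r1: no row ⇒ E
  [12] b5 r3: had r5 ⇒ C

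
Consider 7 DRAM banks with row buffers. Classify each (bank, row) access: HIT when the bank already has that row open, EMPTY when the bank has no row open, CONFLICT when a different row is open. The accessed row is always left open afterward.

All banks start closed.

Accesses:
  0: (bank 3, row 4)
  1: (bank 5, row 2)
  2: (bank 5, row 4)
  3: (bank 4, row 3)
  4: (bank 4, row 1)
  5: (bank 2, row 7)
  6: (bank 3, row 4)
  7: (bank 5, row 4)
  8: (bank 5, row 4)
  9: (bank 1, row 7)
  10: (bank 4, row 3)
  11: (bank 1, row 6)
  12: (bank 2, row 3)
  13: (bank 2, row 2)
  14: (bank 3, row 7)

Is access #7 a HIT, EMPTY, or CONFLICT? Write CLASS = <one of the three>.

step 0: bank3 None->4 [EMPTY]
step 1: bank5 None->2 [EMPTY]
step 2: bank5 2->4 [CONFLICT]
step 3: bank4 None->3 [EMPTY]
step 4: bank4 3->1 [CONFLICT]
step 5: bank2 None->7 [EMPTY]
step 6: bank3 4->4 [HIT]
step 7: bank5 4->4 [HIT]
step 8: bank5 4->4 [HIT]
step 9: bank1 None->7 [EMPTY]
step 10: bank4 1->3 [CONFLICT]
step 11: bank1 7->6 [CONFLICT]
step 12: bank2 7->3 [CONFLICT]
step 13: bank2 3->2 [CONFLICT]
step 14: bank3 4->7 [CONFLICT]

CLASS = HIT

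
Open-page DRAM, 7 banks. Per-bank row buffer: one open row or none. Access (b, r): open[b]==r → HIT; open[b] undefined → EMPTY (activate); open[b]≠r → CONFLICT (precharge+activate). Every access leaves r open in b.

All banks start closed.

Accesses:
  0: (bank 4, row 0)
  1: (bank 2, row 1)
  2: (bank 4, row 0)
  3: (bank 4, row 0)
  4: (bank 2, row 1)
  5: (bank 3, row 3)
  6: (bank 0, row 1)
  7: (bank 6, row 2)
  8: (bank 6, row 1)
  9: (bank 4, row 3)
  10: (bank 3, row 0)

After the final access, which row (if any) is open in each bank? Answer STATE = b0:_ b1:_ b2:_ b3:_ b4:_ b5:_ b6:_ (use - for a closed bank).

STATE = b0:1 b1:- b2:1 b3:0 b4:3 b5:- b6:1

0: bank 4 row 0 — prev None → EMPTY
1: bank 2 row 1 — prev None → EMPTY
2: bank 4 row 0 — prev 0 → HIT
3: bank 4 row 0 — prev 0 → HIT
4: bank 2 row 1 — prev 1 → HIT
5: bank 3 row 3 — prev None → EMPTY
6: bank 0 row 1 — prev None → EMPTY
7: bank 6 row 2 — prev None → EMPTY
8: bank 6 row 1 — prev 2 → CONFLICT
9: bank 4 row 3 — prev 0 → CONFLICT
10: bank 3 row 0 — prev 3 → CONFLICT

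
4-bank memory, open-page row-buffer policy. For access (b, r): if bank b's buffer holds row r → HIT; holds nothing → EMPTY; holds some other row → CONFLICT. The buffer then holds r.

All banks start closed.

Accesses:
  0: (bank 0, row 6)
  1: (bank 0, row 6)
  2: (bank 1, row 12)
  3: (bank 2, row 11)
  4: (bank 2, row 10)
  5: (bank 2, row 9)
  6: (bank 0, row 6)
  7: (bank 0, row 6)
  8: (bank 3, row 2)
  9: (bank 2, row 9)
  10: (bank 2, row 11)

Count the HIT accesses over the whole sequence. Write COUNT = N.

COUNT = 4

  [0] b0 r6: no row ⇒ E
  [1] b0 r6: had r6 ⇒ H
  [2] b1 r12: no row ⇒ E
  [3] b2 r11: no row ⇒ E
  [4] b2 r10: had r11 ⇒ C
  [5] b2 r9: had r10 ⇒ C
  [6] b0 r6: had r6 ⇒ H
  [7] b0 r6: had r6 ⇒ H
  [8] b3 r2: no row ⇒ E
  [9] b2 r9: had r9 ⇒ H
  [10] b2 r11: had r9 ⇒ C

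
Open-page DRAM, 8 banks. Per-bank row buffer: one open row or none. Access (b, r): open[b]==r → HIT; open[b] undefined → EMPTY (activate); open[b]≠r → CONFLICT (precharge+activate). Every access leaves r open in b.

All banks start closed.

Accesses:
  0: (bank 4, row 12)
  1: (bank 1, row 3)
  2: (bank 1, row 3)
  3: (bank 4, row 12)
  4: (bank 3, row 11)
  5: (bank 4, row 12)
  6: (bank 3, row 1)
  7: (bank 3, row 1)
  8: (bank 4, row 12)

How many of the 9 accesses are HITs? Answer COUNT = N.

COUNT = 5

step 0: bank4 None->12 [EMPTY]
step 1: bank1 None->3 [EMPTY]
step 2: bank1 3->3 [HIT]
step 3: bank4 12->12 [HIT]
step 4: bank3 None->11 [EMPTY]
step 5: bank4 12->12 [HIT]
step 6: bank3 11->1 [CONFLICT]
step 7: bank3 1->1 [HIT]
step 8: bank4 12->12 [HIT]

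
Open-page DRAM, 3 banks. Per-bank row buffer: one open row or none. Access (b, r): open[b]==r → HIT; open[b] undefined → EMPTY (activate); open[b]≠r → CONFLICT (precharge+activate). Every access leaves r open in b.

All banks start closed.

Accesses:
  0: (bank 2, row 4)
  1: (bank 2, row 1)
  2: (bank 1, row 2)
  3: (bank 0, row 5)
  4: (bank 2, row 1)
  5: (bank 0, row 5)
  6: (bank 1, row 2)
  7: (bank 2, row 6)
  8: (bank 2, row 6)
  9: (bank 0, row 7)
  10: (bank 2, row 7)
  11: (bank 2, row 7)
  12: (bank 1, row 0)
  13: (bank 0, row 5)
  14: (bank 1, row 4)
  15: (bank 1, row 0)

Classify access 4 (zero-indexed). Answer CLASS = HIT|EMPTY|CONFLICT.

#0 (2,4) E
#1 (2,1) C  (was 4)
#2 (1,2) E
#3 (0,5) E
#4 (2,1) H  (was 1)
#5 (0,5) H  (was 5)
#6 (1,2) H  (was 2)
#7 (2,6) C  (was 1)
#8 (2,6) H  (was 6)
#9 (0,7) C  (was 5)
#10 (2,7) C  (was 6)
#11 (2,7) H  (was 7)
#12 (1,0) C  (was 2)
#13 (0,5) C  (was 7)
#14 (1,4) C  (was 0)
#15 (1,0) C  (was 4)

CLASS = HIT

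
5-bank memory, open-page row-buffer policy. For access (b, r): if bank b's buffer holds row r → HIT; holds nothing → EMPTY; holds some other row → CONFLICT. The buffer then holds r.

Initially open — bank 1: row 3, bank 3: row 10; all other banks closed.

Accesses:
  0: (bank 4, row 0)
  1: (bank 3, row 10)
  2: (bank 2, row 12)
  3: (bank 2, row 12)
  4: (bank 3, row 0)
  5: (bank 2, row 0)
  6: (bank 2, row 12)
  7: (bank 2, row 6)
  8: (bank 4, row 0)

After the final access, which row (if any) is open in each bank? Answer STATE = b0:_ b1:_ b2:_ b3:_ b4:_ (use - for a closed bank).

0: bank 4 row 0 — prev None → EMPTY
1: bank 3 row 10 — prev 10 → HIT
2: bank 2 row 12 — prev None → EMPTY
3: bank 2 row 12 — prev 12 → HIT
4: bank 3 row 0 — prev 10 → CONFLICT
5: bank 2 row 0 — prev 12 → CONFLICT
6: bank 2 row 12 — prev 0 → CONFLICT
7: bank 2 row 6 — prev 12 → CONFLICT
8: bank 4 row 0 — prev 0 → HIT

STATE = b0:- b1:3 b2:6 b3:0 b4:0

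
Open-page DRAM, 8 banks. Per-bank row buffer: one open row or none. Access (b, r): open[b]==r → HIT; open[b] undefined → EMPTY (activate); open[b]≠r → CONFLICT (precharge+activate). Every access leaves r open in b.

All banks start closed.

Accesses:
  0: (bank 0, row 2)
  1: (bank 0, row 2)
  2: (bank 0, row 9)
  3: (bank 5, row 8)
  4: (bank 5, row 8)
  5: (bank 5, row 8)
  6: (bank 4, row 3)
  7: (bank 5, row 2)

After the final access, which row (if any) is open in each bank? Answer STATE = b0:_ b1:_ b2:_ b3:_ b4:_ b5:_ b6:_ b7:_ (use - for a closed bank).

#0 (0,2) E
#1 (0,2) H  (was 2)
#2 (0,9) C  (was 2)
#3 (5,8) E
#4 (5,8) H  (was 8)
#5 (5,8) H  (was 8)
#6 (4,3) E
#7 (5,2) C  (was 8)

STATE = b0:9 b1:- b2:- b3:- b4:3 b5:2 b6:- b7:-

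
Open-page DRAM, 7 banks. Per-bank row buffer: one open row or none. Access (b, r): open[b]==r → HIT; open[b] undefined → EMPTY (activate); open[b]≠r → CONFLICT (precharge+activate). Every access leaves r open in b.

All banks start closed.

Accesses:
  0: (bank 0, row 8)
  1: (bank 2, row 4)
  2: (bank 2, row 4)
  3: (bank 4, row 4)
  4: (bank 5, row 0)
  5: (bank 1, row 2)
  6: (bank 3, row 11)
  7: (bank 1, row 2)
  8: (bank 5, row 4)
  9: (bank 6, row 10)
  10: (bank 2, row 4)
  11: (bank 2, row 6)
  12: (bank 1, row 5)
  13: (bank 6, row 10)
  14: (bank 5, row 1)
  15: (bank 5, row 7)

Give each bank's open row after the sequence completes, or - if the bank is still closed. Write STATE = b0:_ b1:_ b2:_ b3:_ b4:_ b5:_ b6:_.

STATE = b0:8 b1:5 b2:6 b3:11 b4:4 b5:7 b6:10

0: bank 0 row 8 — prev None → EMPTY
1: bank 2 row 4 — prev None → EMPTY
2: bank 2 row 4 — prev 4 → HIT
3: bank 4 row 4 — prev None → EMPTY
4: bank 5 row 0 — prev None → EMPTY
5: bank 1 row 2 — prev None → EMPTY
6: bank 3 row 11 — prev None → EMPTY
7: bank 1 row 2 — prev 2 → HIT
8: bank 5 row 4 — prev 0 → CONFLICT
9: bank 6 row 10 — prev None → EMPTY
10: bank 2 row 4 — prev 4 → HIT
11: bank 2 row 6 — prev 4 → CONFLICT
12: bank 1 row 5 — prev 2 → CONFLICT
13: bank 6 row 10 — prev 10 → HIT
14: bank 5 row 1 — prev 4 → CONFLICT
15: bank 5 row 7 — prev 1 → CONFLICT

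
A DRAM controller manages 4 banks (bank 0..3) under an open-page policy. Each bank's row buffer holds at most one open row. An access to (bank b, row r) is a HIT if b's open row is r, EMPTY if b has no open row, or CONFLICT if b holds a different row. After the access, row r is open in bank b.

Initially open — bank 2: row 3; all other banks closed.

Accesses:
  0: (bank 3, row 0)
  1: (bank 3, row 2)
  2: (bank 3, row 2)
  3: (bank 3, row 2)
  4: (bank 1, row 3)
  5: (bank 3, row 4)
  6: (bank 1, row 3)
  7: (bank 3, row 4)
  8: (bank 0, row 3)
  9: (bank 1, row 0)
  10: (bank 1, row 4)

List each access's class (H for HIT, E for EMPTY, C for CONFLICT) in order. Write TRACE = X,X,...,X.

step 0: bank3 None->0 [EMPTY]
step 1: bank3 0->2 [CONFLICT]
step 2: bank3 2->2 [HIT]
step 3: bank3 2->2 [HIT]
step 4: bank1 None->3 [EMPTY]
step 5: bank3 2->4 [CONFLICT]
step 6: bank1 3->3 [HIT]
step 7: bank3 4->4 [HIT]
step 8: bank0 None->3 [EMPTY]
step 9: bank1 3->0 [CONFLICT]
step 10: bank1 0->4 [CONFLICT]

TRACE = E,C,H,H,E,C,H,H,E,C,C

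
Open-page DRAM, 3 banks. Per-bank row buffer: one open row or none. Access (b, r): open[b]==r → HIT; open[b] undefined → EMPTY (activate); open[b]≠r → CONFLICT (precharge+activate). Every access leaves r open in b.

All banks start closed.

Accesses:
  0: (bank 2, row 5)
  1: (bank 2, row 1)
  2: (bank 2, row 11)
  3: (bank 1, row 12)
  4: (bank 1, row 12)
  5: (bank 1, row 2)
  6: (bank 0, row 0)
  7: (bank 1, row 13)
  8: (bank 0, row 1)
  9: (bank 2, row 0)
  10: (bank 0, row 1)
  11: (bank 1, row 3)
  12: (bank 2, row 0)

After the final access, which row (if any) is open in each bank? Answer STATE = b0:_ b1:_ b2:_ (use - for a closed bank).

STATE = b0:1 b1:3 b2:0

  [0] b2 r5: no row ⇒ E
  [1] b2 r1: had r5 ⇒ C
  [2] b2 r11: had r1 ⇒ C
  [3] b1 r12: no row ⇒ E
  [4] b1 r12: had r12 ⇒ H
  [5] b1 r2: had r12 ⇒ C
  [6] b0 r0: no row ⇒ E
  [7] b1 r13: had r2 ⇒ C
  [8] b0 r1: had r0 ⇒ C
  [9] b2 r0: had r11 ⇒ C
  [10] b0 r1: had r1 ⇒ H
  [11] b1 r3: had r13 ⇒ C
  [12] b2 r0: had r0 ⇒ H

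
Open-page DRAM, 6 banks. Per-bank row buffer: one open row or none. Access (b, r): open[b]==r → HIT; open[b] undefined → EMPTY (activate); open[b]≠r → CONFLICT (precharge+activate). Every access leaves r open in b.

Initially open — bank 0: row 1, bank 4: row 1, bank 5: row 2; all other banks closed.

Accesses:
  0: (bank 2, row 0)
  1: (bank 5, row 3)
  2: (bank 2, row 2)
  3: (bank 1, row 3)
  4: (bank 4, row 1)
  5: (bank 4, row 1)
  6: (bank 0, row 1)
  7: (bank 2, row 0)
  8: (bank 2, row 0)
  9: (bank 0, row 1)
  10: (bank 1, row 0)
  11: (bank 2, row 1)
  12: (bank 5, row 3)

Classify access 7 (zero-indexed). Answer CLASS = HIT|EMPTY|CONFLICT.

0: bank 2 row 0 — prev None → EMPTY
1: bank 5 row 3 — prev 2 → CONFLICT
2: bank 2 row 2 — prev 0 → CONFLICT
3: bank 1 row 3 — prev None → EMPTY
4: bank 4 row 1 — prev 1 → HIT
5: bank 4 row 1 — prev 1 → HIT
6: bank 0 row 1 — prev 1 → HIT
7: bank 2 row 0 — prev 2 → CONFLICT
8: bank 2 row 0 — prev 0 → HIT
9: bank 0 row 1 — prev 1 → HIT
10: bank 1 row 0 — prev 3 → CONFLICT
11: bank 2 row 1 — prev 0 → CONFLICT
12: bank 5 row 3 — prev 3 → HIT

CLASS = CONFLICT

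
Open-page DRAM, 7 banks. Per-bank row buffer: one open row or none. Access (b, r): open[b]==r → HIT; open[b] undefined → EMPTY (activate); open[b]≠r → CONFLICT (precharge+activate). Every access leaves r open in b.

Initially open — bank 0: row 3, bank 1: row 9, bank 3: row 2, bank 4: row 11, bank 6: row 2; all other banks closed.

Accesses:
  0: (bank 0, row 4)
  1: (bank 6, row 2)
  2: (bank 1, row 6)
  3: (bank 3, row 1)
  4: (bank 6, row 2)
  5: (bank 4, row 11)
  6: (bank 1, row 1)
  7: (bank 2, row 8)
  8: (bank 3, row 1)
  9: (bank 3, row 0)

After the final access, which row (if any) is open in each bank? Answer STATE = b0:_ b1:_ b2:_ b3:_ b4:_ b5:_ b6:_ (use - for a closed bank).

#0 (0,4) C  (was 3)
#1 (6,2) H  (was 2)
#2 (1,6) C  (was 9)
#3 (3,1) C  (was 2)
#4 (6,2) H  (was 2)
#5 (4,11) H  (was 11)
#6 (1,1) C  (was 6)
#7 (2,8) E
#8 (3,1) H  (was 1)
#9 (3,0) C  (was 1)

STATE = b0:4 b1:1 b2:8 b3:0 b4:11 b5:- b6:2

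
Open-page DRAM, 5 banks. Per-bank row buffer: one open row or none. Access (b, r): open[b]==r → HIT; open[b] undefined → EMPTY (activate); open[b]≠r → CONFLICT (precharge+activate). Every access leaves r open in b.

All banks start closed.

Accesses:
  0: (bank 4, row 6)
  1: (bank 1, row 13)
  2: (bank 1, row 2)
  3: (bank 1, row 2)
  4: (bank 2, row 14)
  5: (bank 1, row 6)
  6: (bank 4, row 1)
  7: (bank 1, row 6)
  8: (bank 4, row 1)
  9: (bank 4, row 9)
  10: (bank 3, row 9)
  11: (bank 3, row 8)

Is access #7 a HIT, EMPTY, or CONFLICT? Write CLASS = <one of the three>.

CLASS = HIT

0: bank 4 row 6 — prev None → EMPTY
1: bank 1 row 13 — prev None → EMPTY
2: bank 1 row 2 — prev 13 → CONFLICT
3: bank 1 row 2 — prev 2 → HIT
4: bank 2 row 14 — prev None → EMPTY
5: bank 1 row 6 — prev 2 → CONFLICT
6: bank 4 row 1 — prev 6 → CONFLICT
7: bank 1 row 6 — prev 6 → HIT
8: bank 4 row 1 — prev 1 → HIT
9: bank 4 row 9 — prev 1 → CONFLICT
10: bank 3 row 9 — prev None → EMPTY
11: bank 3 row 8 — prev 9 → CONFLICT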